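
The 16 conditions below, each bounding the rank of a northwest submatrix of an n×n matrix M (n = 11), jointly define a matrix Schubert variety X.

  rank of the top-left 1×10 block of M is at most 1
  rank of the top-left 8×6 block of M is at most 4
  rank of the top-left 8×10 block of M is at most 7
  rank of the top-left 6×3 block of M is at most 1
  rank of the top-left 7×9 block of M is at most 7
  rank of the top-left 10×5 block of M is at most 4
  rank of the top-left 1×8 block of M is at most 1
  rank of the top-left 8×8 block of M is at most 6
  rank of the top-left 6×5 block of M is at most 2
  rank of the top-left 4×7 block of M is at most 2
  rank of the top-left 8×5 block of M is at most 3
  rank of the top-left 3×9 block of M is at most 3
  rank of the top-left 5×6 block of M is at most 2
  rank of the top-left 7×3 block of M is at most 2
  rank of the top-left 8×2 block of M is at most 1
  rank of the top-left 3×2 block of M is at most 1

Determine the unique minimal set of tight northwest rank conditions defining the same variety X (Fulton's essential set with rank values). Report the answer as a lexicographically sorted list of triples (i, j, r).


Rank table r_w(11×11) implied by the 16 constraints:

  i=1: 1, 1, 1, 1, 1, 1, 1, 1, 1, 1, 1
  i=2: 1, 1, 1, 2, 2, 2, 2, 2, 2, 2, 2
  i=3: 1, 1, 1, 2, 2, 2, 2, 3, 3, 3, 3
  i=4: 1, 1, 1, 2, 2, 2, 2, 3, 4, 4, 4
  i=5: 1, 1, 1, 2, 2, 2, 3, 4, 5, 5, 5
  i=6: 1, 1, 1, 2, 2, 3, 4, 5, 6, 6, 6
  i=7: 1, 1, 2, 3, 3, 4, 5, 6, 7, 7, 7
  i=8: 1, 1, 2, 3, 3, 4, 5, 6, 7, 7, 8
  i=9: 1, 2, 3, 4, 4, 5, 6, 7, 8, 8, 9
  i=10: 1, 2, 3, 4, 4, 5, 6, 7, 8, 9, 10
  i=11: 1, 2, 3, 4, 5, 6, 7, 8, 9, 10, 11

hence w(1..11) = (1, 4, 8, 9, 7, 6, 3, 11, 2, 10, 5).

|D(w)|=24, |Ess(w)|=8:

[(4, 7, 2), (5, 6, 2), (6, 3, 1), (6, 5, 2), (8, 2, 1), (8, 5, 3), (8, 10, 7), (10, 5, 4)]


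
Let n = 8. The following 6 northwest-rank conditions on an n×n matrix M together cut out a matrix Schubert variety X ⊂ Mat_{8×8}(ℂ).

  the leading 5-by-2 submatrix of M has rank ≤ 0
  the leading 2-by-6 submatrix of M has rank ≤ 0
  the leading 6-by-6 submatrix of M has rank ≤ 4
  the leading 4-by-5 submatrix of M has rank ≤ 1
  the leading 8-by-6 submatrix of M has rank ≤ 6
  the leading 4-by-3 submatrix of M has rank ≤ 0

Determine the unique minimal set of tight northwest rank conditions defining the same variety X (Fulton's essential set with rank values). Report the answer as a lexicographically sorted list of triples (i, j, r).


Reconstructing r_w from the 6 given conditions:

  row 1: 0, 0, 0, 0, 0, 0, 1, 1
  row 2: 0, 0, 0, 0, 0, 0, 1, 2
  row 3: 0, 0, 0, 1, 1, 1, 2, 3
  row 4: 0, 0, 0, 1, 1, 2, 3, 4
  row 5: 0, 0, 1, 2, 2, 3, 4, 5
  row 6: 1, 1, 2, 3, 3, 4, 5, 6
  row 7: 1, 2, 3, 4, 4, 5, 6, 7
  row 8: 1, 2, 3, 4, 5, 6, 7, 8

the unique w with this rank table is (7, 8, 4, 6, 3, 1, 2, 5).

Rothe diagram D(w) (21 cells), 4 SE-corners (essential conditions):

[(2, 6, 0), (4, 3, 0), (4, 5, 1), (5, 2, 0)]


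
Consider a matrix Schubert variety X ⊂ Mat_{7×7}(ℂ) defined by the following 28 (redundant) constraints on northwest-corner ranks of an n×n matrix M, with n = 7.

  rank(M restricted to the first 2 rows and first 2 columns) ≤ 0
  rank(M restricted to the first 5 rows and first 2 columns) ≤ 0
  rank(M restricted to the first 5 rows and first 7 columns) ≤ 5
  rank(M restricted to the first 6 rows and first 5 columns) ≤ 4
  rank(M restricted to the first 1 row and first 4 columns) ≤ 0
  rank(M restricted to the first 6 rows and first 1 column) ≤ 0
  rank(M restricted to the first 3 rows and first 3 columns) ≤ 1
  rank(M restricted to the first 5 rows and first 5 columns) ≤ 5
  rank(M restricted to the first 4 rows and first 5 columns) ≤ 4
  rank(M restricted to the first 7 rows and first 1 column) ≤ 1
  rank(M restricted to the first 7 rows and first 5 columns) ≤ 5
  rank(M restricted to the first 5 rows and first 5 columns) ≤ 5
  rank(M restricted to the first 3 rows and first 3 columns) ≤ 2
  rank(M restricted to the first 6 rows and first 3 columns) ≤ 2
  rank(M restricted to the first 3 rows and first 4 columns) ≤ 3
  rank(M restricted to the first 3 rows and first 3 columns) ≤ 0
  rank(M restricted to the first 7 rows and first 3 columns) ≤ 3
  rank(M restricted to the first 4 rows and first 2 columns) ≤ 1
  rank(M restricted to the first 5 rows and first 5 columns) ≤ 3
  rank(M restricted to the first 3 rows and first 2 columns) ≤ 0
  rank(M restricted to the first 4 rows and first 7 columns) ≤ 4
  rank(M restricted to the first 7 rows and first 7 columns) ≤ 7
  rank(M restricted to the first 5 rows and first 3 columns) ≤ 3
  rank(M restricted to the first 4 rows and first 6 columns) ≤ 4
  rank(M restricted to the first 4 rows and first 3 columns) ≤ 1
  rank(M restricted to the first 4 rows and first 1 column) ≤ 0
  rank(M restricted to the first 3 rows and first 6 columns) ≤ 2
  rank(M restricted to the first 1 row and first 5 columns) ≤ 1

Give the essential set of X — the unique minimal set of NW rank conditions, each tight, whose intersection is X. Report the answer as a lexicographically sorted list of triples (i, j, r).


Recovering R(i,j) via the rank-extension bound from the 28 conditions:

  0, 0, 0, 0, 1, 1, 1
  0, 0, 0, 1, 2, 2, 2
  0, 0, 0, 1, 2, 2, 3
  0, 0, 1, 2, 3, 3, 4
  0, 0, 1, 2, 3, 4, 5
  0, 1, 2, 3, 4, 5, 6
  1, 2, 3, 4, 5, 6, 7

giving w = (5, 4, 7, 3, 6, 2, 1) via Δ²R.

Fulton essential set (5 of the 16 Rothe cells):

[(1, 4, 0), (3, 3, 0), (3, 6, 2), (5, 2, 0), (6, 1, 0)]


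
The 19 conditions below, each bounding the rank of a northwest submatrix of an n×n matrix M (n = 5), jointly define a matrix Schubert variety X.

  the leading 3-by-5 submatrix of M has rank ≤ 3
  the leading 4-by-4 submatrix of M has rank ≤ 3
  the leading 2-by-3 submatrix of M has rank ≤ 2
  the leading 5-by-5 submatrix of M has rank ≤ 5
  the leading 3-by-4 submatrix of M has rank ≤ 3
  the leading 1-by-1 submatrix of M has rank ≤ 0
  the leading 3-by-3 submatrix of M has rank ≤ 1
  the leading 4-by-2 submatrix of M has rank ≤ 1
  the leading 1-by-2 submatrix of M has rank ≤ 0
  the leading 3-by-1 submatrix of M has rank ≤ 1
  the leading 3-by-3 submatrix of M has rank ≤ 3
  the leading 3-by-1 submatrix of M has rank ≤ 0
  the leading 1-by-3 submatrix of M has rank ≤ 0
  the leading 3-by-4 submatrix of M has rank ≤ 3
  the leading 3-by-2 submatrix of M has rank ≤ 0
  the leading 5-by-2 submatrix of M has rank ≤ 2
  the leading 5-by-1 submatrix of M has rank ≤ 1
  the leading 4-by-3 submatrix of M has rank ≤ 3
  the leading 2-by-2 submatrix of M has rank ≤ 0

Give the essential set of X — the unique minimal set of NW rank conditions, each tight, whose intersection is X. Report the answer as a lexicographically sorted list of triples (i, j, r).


Computing R[i][j] = min implied NW-rank bound (n=5, 19 conditions):

  0 0 0 1 1
  0 0 1 2 2
  0 0 1 2 3
  1 1 2 3 4
  1 2 3 4 5

the unique w with this rank table is (4, 3, 5, 1, 2).

Fulton essential set (2 of the 7 Rothe cells):

[(1, 3, 0), (3, 2, 0)]


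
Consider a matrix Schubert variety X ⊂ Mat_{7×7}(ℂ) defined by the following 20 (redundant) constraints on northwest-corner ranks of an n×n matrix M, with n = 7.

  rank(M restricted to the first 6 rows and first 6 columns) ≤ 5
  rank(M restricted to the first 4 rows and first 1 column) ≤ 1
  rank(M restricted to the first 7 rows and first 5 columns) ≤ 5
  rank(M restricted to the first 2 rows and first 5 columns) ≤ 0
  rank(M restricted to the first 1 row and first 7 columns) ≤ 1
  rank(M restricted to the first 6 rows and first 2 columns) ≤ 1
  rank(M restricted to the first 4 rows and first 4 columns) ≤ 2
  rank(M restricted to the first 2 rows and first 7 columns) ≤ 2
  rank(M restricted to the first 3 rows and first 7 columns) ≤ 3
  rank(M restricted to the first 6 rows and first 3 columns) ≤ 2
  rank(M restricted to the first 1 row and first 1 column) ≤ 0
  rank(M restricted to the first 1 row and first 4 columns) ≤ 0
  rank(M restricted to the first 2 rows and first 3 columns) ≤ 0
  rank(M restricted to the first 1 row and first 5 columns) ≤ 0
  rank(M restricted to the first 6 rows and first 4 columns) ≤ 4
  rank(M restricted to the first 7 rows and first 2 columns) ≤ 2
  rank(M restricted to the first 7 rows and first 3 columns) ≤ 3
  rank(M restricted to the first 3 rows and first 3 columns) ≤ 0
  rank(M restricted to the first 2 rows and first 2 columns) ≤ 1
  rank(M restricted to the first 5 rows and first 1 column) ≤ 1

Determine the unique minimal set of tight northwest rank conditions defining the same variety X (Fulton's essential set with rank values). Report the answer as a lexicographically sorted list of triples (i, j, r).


Reconstructing r_w from the 20 given conditions:

  i=1: 0 | 0 | 0 | 0 | 0 | 1 | 1
  i=2: 0 | 0 | 0 | 0 | 0 | 1 | 2
  i=3: 0 | 0 | 0 | 1 | 1 | 2 | 3
  i=4: 1 | 1 | 1 | 2 | 2 | 3 | 4
  i=5: 1 | 1 | 2 | 3 | 3 | 4 | 5
  i=6: 1 | 1 | 2 | 3 | 4 | 5 | 6
  i=7: 1 | 2 | 3 | 4 | 5 | 6 | 7

second differences of R give the permutation w = (6, 7, 4, 1, 3, 5, 2).

Rothe diagram D(w) (15 cells), 3 SE-corners (essential conditions):

[(2, 5, 0), (3, 3, 0), (6, 2, 1)]


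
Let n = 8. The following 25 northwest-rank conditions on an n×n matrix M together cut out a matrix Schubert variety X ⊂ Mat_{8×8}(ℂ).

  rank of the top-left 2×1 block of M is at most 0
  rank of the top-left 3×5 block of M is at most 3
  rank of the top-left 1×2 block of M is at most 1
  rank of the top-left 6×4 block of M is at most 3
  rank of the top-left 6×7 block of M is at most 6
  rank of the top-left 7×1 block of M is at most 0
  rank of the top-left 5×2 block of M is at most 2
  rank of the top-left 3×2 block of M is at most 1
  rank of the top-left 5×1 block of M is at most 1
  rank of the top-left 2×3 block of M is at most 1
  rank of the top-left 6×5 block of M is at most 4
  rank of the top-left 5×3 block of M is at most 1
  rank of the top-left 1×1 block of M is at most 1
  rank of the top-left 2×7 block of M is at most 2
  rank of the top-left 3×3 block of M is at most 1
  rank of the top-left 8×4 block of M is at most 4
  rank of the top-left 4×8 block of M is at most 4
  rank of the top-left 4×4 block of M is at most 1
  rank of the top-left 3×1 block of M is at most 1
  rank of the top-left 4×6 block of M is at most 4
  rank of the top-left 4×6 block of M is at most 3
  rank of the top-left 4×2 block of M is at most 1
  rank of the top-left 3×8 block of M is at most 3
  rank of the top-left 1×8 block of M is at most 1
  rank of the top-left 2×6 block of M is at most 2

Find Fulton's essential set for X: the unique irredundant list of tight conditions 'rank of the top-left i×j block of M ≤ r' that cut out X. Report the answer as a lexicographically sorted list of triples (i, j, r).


Propagating the 25 rank bounds to every northwest block:

  R[1]: 0  1  1  1  1  1  1  1
  R[2]: 0  1  1  1  2  2  2  2
  R[3]: 0  1  1  1  2  3  3  3
  R[4]: 0  1  1  1  2  3  4  4
  R[5]: 0  1  1  2  3  4  5  5
  R[6]: 0  1  2  3  4  5  6  6
  R[7]: 0  1  2  3  4  5  6  7
  R[8]: 1  2  3  4  5  6  7  8

hence w(1..8) = (2, 5, 6, 7, 4, 3, 8, 1).

Rothe diagram D(w) (14 cells), 3 SE-corners (essential conditions):

[(4, 4, 1), (5, 3, 1), (7, 1, 0)]


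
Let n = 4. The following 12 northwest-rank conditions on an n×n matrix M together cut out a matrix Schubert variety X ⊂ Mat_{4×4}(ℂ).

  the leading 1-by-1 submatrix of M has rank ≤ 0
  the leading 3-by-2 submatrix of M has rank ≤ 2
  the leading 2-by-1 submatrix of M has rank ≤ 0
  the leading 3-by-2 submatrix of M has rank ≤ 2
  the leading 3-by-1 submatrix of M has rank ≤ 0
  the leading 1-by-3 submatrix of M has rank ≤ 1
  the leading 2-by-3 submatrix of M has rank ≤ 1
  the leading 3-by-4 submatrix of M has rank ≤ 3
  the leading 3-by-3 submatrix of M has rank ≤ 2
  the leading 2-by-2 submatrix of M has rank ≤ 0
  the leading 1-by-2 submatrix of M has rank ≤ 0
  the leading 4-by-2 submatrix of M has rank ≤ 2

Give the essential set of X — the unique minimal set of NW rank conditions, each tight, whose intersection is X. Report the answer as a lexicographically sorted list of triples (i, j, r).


Rank table r_w(4×4) implied by the 12 constraints:

  R[1]: 0  0  1  1
  R[2]: 0  0  1  2
  R[3]: 0  1  2  3
  R[4]: 1  2  3  4

so w = (3, 4, 2, 1).

D(w) has 5 cells with 2 SE-corners; essential set:

[(2, 2, 0), (3, 1, 0)]


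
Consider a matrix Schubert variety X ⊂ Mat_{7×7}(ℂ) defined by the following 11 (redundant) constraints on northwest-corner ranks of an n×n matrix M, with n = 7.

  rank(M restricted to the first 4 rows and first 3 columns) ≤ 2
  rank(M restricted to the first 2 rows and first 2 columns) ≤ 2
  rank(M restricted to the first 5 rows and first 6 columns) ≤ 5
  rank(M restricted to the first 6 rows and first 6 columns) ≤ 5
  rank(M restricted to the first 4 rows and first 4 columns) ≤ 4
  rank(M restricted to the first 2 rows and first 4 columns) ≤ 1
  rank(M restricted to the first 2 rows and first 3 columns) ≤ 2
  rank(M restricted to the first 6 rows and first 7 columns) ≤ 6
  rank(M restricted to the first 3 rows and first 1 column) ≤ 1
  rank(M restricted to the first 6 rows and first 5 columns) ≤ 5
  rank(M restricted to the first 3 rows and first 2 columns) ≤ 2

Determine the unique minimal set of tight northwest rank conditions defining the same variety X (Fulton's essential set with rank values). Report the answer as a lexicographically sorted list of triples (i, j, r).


Rank table r_w(7×7) implied by the 11 constraints:

  1, 1, 1, 1, 1, 1, 1
  1, 1, 1, 1, 2, 2, 2
  1, 2, 2, 2, 3, 3, 3
  1, 2, 2, 3, 4, 4, 4
  1, 2, 3, 4, 5, 5, 5
  1, 2, 3, 4, 5, 5, 6
  1, 2, 3, 4, 5, 6, 7

reading off 1-entries of Δ²R: w = (1, 5, 2, 4, 3, 7, 6).

Rothe diagram D(w) (5 cells), 3 SE-corners (essential conditions):

[(2, 4, 1), (4, 3, 2), (6, 6, 5)]


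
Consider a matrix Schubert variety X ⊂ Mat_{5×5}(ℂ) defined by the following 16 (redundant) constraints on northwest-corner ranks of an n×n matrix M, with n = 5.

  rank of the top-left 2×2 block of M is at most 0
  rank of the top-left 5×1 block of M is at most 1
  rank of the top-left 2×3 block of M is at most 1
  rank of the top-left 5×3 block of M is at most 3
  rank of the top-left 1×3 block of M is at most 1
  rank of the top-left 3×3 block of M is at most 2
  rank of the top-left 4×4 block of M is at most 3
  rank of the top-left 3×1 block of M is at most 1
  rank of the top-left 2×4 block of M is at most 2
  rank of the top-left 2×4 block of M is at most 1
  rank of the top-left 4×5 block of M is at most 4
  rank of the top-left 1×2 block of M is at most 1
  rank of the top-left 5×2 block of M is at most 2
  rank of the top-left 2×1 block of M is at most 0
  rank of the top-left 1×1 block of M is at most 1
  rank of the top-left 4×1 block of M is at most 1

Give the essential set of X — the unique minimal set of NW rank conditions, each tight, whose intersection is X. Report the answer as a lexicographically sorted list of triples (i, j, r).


Propagating the 16 rank bounds to every northwest block:

  row 1: 0 0 1 1 1
  row 2: 0 0 1 1 2
  row 3: 1 1 2 2 3
  row 4: 1 2 3 3 4
  row 5: 1 2 3 4 5

second differences of R give the permutation w = (3, 5, 1, 2, 4).

Fulton essential set (2 of the 5 Rothe cells):

[(2, 2, 0), (2, 4, 1)]


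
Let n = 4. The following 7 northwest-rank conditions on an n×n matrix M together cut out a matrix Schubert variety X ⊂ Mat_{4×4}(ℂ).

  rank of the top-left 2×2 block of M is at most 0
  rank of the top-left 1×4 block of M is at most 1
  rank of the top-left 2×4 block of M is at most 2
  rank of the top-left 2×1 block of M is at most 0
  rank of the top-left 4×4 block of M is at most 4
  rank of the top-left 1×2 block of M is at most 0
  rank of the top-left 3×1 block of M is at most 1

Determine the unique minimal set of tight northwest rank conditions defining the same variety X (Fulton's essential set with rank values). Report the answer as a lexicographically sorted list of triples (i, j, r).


Rank table r_w(4×4) implied by the 7 constraints:

  R[1]: 0 0 1 1
  R[2]: 0 0 1 2
  R[3]: 1 1 2 3
  R[4]: 1 2 3 4

giving w = (3, 4, 1, 2) via Δ²R.

1 SE-corner of the 4-cell Rothe diagram gives Ess(w):

[(2, 2, 0)]


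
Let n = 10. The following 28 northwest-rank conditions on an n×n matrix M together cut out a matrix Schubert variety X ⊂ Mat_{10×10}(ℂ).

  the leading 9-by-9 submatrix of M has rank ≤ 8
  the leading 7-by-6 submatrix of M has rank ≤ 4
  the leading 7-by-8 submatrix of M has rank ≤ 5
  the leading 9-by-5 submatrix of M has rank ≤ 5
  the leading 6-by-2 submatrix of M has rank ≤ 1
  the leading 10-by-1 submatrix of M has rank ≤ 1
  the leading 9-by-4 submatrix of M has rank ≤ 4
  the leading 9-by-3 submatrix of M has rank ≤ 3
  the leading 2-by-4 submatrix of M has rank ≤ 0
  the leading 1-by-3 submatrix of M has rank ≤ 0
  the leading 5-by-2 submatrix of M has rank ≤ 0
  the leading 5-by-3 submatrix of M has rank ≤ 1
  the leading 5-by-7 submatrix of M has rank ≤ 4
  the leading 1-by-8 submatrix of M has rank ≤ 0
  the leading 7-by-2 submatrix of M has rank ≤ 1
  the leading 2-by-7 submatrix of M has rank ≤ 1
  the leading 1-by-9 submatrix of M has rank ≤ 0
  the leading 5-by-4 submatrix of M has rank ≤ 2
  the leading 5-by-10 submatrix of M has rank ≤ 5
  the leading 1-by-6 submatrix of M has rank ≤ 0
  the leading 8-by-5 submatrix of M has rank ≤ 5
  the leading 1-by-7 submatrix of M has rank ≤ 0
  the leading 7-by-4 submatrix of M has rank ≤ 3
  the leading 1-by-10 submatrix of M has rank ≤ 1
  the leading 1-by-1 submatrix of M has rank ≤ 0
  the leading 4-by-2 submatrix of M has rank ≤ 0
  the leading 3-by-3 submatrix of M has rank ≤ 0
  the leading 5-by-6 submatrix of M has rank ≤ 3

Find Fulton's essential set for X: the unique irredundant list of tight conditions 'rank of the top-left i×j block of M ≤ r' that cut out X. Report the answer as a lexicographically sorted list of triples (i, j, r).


Recovering R(i,j) via the rank-extension bound from the 28 conditions:

  i=1: 0  0  0  0  0  0  0  0  0  1
  i=2: 0  0  0  0  1  1  1  1  1  2
  i=3: 0  0  0  1  2  2  2  2  2  3
  i=4: 0  0  1  2  3  3  3  3  3  4
  i=5: 0  0  1  2  3  3  4  4  4  5
  i=6: 1  1  2  3  4  4  5  5  5  6
  i=7: 1  1  2  3  4  4  5  5  6  7
  i=8: 1  2  3  4  5  5  6  6  7  8
  i=9: 1  2  3  4  5  6  7  7  8  9
  i=10: 1  2  3  4  5  6  7  8  9  10

the unique w with this rank table is (10, 5, 4, 3, 7, 1, 9, 2, 6, 8).

8 SE-corners of the 24-cell Rothe diagram give Ess(w):

[(1, 9, 0), (2, 4, 0), (3, 3, 0), (5, 2, 0), (5, 6, 3), (7, 2, 1), (7, 6, 4), (7, 8, 5)]


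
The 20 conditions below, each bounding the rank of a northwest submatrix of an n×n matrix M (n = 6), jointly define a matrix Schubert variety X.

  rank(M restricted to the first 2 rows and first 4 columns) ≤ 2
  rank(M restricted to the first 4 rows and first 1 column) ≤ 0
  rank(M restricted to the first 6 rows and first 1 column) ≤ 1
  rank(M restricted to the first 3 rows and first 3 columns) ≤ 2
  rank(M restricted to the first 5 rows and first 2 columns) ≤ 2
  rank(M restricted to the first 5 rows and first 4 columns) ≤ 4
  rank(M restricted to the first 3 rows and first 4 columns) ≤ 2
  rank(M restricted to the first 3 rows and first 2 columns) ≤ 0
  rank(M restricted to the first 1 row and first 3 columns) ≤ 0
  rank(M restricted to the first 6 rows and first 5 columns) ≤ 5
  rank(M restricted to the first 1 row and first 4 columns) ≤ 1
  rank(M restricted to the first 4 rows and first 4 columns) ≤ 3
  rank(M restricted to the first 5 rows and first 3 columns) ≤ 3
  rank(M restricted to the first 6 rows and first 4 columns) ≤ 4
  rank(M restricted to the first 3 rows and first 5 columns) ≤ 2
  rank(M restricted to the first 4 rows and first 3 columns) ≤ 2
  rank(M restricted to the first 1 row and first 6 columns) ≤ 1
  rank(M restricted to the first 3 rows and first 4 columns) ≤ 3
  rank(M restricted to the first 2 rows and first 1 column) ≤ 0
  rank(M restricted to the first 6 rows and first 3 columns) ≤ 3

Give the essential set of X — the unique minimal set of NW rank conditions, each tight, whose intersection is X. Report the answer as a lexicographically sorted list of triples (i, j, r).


Reconstructing r_w from the 20 given conditions:

  i=1: 0 | 0 | 0 | 1 | 1 | 1
  i=2: 0 | 0 | 1 | 2 | 2 | 2
  i=3: 0 | 0 | 1 | 2 | 2 | 3
  i=4: 0 | 1 | 2 | 3 | 3 | 4
  i=5: 1 | 2 | 3 | 4 | 4 | 5
  i=6: 1 | 2 | 3 | 4 | 5 | 6

the unique w with this rank table is (4, 3, 6, 2, 1, 5).

D(w) has 9 cells with 4 SE-corners; essential set:

[(1, 3, 0), (3, 2, 0), (3, 5, 2), (4, 1, 0)]


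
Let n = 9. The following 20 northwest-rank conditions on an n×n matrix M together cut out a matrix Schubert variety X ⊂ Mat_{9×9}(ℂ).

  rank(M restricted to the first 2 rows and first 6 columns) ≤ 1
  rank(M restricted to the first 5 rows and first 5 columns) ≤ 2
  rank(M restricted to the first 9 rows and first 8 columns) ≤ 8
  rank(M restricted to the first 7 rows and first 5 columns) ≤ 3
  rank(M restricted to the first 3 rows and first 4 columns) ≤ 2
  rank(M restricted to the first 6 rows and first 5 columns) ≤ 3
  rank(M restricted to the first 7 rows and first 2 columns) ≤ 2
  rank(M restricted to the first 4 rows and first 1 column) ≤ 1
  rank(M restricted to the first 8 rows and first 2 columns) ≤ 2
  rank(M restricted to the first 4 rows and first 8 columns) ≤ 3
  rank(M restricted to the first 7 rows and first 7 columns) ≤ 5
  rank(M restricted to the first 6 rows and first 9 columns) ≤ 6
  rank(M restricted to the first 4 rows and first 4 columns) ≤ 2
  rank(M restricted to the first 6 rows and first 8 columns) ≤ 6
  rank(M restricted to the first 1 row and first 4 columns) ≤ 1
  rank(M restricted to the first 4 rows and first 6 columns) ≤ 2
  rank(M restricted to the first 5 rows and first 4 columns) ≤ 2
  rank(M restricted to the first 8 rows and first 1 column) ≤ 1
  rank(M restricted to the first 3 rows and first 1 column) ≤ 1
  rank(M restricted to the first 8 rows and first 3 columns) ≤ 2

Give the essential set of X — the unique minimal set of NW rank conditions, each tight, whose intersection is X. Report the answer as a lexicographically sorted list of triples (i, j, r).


Rank table r_w(9×9) implied by the 20 constraints:

  i=1: 1 | 1 | 1 | 1 | 1 | 1 | 1 | 1 | 1
  i=2: 1 | 1 | 1 | 1 | 1 | 1 | 2 | 2 | 2
  i=3: 1 | 2 | 2 | 2 | 2 | 2 | 3 | 3 | 3
  i=4: 1 | 2 | 2 | 2 | 2 | 2 | 3 | 3 | 4
  i=5: 1 | 2 | 2 | 2 | 2 | 3 | 4 | 4 | 5
  i=6: 1 | 2 | 2 | 3 | 3 | 4 | 5 | 5 | 6
  i=7: 1 | 2 | 2 | 3 | 3 | 4 | 5 | 6 | 7
  i=8: 1 | 2 | 2 | 3 | 4 | 5 | 6 | 7 | 8
  i=9: 1 | 2 | 3 | 4 | 5 | 6 | 7 | 8 | 9

so w = (1, 7, 2, 9, 6, 4, 8, 5, 3).

6 SE-corners of the 17-cell Rothe diagram give Ess(w):

[(2, 6, 1), (4, 6, 2), (4, 8, 3), (5, 5, 2), (7, 5, 3), (8, 3, 2)]


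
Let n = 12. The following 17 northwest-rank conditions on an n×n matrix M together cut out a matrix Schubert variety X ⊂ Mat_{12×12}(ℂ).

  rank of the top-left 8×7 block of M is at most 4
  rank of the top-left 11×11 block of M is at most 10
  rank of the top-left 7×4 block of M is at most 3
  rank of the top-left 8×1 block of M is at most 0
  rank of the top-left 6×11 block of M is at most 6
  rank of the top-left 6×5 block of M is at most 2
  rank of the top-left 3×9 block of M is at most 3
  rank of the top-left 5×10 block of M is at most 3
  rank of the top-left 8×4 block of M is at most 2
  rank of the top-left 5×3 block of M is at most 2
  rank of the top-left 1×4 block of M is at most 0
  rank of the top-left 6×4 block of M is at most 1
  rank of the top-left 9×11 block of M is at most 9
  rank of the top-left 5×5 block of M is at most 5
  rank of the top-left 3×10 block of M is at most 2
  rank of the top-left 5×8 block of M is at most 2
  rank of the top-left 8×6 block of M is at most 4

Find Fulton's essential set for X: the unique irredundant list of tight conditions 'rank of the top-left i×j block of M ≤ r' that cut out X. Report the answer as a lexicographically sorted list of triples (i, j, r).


Propagating the 17 rank bounds to every northwest block:

  row 1: 0, 0, 0, 0, 1, 1, 1, 1, 1, 1, 1, 1
  row 2: 0, 1, 1, 1, 2, 2, 2, 2, 2, 2, 2, 2
  row 3: 0, 1, 1, 1, 2, 2, 2, 2, 2, 2, 3, 3
  row 4: 0, 1, 1, 1, 2, 2, 2, 2, 3, 3, 4, 4
  row 5: 0, 1, 1, 1, 2, 2, 2, 2, 3, 3, 4, 5
  row 6: 0, 1, 1, 1, 2, 3, 3, 3, 4, 4, 5, 6
  row 7: 0, 1, 2, 2, 3, 4, 4, 4, 5, 5, 6, 7
  row 8: 0, 1, 2, 2, 3, 4, 4, 5, 6, 6, 7, 8
  row 9: 1, 2, 3, 3, 4, 5, 5, 6, 7, 7, 8, 9
  row 10: 1, 2, 3, 4, 5, 6, 6, 7, 8, 8, 9, 10
  row 11: 1, 2, 3, 4, 5, 6, 7, 8, 9, 9, 10, 11
  row 12: 1, 2, 3, 4, 5, 6, 7, 8, 9, 10, 11, 12

the unique w with this rank table is (5, 2, 11, 9, 12, 6, 3, 8, 1, 4, 7, 10).

D(w) has 33 cells with 8 SE-corners; essential set:

[(1, 4, 0), (3, 10, 2), (5, 8, 2), (5, 10, 3), (6, 4, 1), (8, 1, 0), (8, 4, 2), (8, 7, 4)]


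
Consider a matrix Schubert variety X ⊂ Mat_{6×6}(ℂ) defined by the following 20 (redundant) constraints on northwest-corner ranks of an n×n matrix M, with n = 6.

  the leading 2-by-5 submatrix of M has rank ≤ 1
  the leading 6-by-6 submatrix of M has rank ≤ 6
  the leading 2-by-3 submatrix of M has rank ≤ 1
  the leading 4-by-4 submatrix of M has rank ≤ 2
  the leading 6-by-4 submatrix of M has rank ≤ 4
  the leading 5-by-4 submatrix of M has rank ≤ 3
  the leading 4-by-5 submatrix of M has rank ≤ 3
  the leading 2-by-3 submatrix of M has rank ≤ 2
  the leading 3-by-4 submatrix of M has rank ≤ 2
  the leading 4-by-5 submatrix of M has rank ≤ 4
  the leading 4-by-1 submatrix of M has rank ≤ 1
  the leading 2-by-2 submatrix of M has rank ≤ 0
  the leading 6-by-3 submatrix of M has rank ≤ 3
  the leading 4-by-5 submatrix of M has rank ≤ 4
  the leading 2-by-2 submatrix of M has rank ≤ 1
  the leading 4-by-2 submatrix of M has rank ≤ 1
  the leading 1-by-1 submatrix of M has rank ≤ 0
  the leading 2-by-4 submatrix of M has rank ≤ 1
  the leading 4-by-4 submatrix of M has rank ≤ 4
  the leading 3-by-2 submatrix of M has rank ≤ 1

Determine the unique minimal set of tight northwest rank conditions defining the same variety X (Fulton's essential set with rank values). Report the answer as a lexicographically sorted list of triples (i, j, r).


Propagating the 20 rank bounds to every northwest block:

  row 1: 0, 0, 1, 1, 1, 1
  row 2: 0, 0, 1, 1, 1, 2
  row 3: 1, 1, 2, 2, 2, 3
  row 4: 1, 1, 2, 2, 3, 4
  row 5: 1, 2, 3, 3, 4, 5
  row 6: 1, 2, 3, 4, 5, 6

reading off 1-entries of Δ²R: w = (3, 6, 1, 5, 2, 4).

ℓ(w)=8; the 4 essential cells (i,j,r):

[(2, 2, 0), (2, 5, 1), (4, 2, 1), (4, 4, 2)]


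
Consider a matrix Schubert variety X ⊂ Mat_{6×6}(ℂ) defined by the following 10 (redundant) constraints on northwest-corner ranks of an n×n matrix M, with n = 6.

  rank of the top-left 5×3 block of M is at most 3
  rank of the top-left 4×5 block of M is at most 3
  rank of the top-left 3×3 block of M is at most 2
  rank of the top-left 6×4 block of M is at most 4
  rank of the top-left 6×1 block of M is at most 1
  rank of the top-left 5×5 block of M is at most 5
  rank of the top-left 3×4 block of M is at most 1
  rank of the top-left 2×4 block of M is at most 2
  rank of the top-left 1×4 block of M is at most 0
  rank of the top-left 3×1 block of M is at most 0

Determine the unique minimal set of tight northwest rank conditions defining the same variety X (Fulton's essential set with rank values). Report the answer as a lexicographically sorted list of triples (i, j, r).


Propagating the 10 rank bounds to every northwest block:

  i=1: 0  0  0  0  1  1
  i=2: 0  1  1  1  2  2
  i=3: 0  1  1  1  2  3
  i=4: 1  2  2  2  3  4
  i=5: 1  2  3  3  4  5
  i=6: 1  2  3  4  5  6

the unique w with this rank table is (5, 2, 6, 1, 3, 4).

Rothe diagram D(w) (8 cells), 3 SE-corners (essential conditions):

[(1, 4, 0), (3, 1, 0), (3, 4, 1)]


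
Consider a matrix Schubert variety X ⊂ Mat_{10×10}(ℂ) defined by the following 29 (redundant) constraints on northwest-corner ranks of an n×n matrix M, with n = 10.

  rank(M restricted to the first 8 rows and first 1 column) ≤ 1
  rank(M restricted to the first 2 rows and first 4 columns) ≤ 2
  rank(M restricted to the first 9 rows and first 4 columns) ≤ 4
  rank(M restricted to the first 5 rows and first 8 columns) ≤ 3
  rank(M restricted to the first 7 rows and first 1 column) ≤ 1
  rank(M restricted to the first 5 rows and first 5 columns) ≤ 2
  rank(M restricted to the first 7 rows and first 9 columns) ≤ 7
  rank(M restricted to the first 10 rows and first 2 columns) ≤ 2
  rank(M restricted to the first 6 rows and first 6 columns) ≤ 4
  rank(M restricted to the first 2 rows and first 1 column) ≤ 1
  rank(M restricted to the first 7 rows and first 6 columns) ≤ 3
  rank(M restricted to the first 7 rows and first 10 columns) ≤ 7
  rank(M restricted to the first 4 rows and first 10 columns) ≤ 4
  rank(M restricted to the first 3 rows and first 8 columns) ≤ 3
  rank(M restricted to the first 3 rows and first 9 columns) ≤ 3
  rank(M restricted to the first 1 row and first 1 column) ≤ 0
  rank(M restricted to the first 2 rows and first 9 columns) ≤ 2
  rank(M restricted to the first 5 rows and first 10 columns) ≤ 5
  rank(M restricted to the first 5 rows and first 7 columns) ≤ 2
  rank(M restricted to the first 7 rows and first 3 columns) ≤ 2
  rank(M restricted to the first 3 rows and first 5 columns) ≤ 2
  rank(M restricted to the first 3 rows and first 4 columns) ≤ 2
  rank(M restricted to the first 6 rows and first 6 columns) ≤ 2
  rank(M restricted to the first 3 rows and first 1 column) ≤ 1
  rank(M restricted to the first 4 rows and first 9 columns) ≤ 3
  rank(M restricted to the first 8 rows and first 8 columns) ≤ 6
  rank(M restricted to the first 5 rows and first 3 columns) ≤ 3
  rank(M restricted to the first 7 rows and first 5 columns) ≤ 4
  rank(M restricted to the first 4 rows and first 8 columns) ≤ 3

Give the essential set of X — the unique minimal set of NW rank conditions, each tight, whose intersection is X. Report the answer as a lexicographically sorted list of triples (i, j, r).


The tightest implied rank at each (i,j), from the 29 conditions:

  0, 1, 1, 1, 1, 1, 1, 1, 1, 1
  1, 2, 2, 2, 2, 2, 2, 2, 2, 2
  1, 2, 2, 2, 2, 2, 2, 3, 3, 3
  1, 2, 2, 2, 2, 2, 2, 3, 3, 4
  1, 2, 2, 2, 2, 2, 2, 3, 4, 5
  1, 2, 2, 2, 2, 2, 3, 4, 5, 6
  1, 2, 2, 3, 3, 3, 4, 5, 6, 7
  1, 2, 3, 4, 4, 4, 5, 6, 7, 8
  1, 2, 3, 4, 5, 5, 6, 7, 8, 9
  1, 2, 3, 4, 5, 6, 7, 8, 9, 10

so w = (2, 1, 8, 10, 9, 7, 4, 3, 5, 6).

|D(w)|=22, |Ess(w)|=5:

[(1, 1, 0), (4, 9, 3), (5, 7, 2), (6, 6, 2), (7, 3, 2)]


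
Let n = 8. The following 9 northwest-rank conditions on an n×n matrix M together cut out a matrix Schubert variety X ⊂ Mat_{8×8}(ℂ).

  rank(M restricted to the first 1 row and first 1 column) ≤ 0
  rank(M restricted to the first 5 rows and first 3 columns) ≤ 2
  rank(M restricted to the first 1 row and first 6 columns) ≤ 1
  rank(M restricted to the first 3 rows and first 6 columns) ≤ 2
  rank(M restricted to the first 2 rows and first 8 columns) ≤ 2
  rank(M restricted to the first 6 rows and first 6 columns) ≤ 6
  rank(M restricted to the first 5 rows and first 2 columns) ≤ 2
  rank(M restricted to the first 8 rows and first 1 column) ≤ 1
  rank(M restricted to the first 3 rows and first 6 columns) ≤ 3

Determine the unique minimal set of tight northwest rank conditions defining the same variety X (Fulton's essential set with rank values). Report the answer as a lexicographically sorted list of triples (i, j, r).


Computing R[i][j] = min implied NW-rank bound (n=8, 9 conditions):

  R[1]: 0 | 1 | 1 | 1 | 1 | 1 | 1 | 1
  R[2]: 1 | 2 | 2 | 2 | 2 | 2 | 2 | 2
  R[3]: 1 | 2 | 2 | 2 | 2 | 2 | 3 | 3
  R[4]: 1 | 2 | 2 | 3 | 3 | 3 | 4 | 4
  R[5]: 1 | 2 | 2 | 3 | 4 | 4 | 5 | 5
  R[6]: 1 | 2 | 3 | 4 | 5 | 5 | 6 | 6
  R[7]: 1 | 2 | 3 | 4 | 5 | 6 | 7 | 7
  R[8]: 1 | 2 | 3 | 4 | 5 | 6 | 7 | 8

giving w = (2, 1, 7, 4, 5, 3, 6, 8) via Δ²R.

|D(w)|=7, |Ess(w)|=3:

[(1, 1, 0), (3, 6, 2), (5, 3, 2)]


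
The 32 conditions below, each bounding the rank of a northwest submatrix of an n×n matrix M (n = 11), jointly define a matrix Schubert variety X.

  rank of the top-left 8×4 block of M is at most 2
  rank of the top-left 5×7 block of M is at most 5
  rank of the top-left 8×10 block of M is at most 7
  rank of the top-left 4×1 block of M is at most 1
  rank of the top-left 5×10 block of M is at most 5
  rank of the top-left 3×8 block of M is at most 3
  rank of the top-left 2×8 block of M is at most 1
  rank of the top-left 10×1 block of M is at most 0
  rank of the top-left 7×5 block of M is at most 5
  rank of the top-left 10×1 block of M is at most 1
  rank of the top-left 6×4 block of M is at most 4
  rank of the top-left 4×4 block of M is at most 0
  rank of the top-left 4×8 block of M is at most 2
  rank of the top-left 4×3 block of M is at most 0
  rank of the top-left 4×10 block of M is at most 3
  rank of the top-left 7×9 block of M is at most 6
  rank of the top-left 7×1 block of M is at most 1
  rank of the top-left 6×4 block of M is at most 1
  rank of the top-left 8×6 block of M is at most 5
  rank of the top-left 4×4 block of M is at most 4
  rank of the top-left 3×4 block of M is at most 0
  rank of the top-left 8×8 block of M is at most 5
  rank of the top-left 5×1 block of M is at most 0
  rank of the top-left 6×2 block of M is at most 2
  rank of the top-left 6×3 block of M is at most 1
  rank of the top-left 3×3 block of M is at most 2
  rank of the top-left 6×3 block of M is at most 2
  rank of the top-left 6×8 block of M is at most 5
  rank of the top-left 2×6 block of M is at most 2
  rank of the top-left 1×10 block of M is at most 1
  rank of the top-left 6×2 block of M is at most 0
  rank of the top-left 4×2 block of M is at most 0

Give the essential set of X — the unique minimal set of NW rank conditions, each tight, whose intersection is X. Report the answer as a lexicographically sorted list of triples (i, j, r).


Propagating the 32 rank bounds to every northwest block:

  R[1]: 0, 0, 0, 0, 1, 1, 1, 1, 1, 1, 1
  R[2]: 0, 0, 0, 0, 1, 1, 1, 1, 2, 2, 2
  R[3]: 0, 0, 0, 0, 1, 2, 2, 2, 3, 3, 3
  R[4]: 0, 0, 0, 0, 1, 2, 2, 2, 3, 3, 4
  R[5]: 0, 0, 1, 1, 2, 3, 3, 3, 4, 4, 5
  R[6]: 0, 0, 1, 1, 2, 3, 4, 4, 5, 5, 6
  R[7]: 0, 1, 2, 2, 3, 4, 5, 5, 6, 6, 7
  R[8]: 0, 1, 2, 2, 3, 4, 5, 5, 6, 7, 8
  R[9]: 0, 1, 2, 3, 4, 5, 6, 6, 7, 8, 9
  R[10]: 0, 1, 2, 3, 4, 5, 6, 7, 8, 9, 10
  R[11]: 1, 2, 3, 4, 5, 6, 7, 8, 9, 10, 11

so w = (5, 9, 6, 11, 3, 7, 2, 10, 4, 8, 1).

|D(w)|=33, |Ess(w)|=9:

[(2, 8, 1), (4, 4, 0), (4, 8, 2), (4, 10, 3), (6, 2, 0), (6, 4, 1), (8, 4, 2), (8, 8, 5), (10, 1, 0)]


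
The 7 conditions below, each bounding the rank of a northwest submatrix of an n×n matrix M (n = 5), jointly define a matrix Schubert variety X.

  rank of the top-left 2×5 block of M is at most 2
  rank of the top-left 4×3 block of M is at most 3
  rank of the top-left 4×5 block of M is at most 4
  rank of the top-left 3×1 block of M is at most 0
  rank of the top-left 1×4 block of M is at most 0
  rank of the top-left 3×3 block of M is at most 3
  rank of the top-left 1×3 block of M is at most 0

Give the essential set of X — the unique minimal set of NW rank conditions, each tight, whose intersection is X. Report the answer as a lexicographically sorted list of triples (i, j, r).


Rank table r_w(5×5) implied by the 7 constraints:

  R[1]: 0 0 0 0 1
  R[2]: 0 1 1 1 2
  R[3]: 0 1 2 2 3
  R[4]: 1 2 3 3 4
  R[5]: 1 2 3 4 5

reading off 1-entries of Δ²R: w = (5, 2, 3, 1, 4).

|D(w)|=6, |Ess(w)|=2:

[(1, 4, 0), (3, 1, 0)]


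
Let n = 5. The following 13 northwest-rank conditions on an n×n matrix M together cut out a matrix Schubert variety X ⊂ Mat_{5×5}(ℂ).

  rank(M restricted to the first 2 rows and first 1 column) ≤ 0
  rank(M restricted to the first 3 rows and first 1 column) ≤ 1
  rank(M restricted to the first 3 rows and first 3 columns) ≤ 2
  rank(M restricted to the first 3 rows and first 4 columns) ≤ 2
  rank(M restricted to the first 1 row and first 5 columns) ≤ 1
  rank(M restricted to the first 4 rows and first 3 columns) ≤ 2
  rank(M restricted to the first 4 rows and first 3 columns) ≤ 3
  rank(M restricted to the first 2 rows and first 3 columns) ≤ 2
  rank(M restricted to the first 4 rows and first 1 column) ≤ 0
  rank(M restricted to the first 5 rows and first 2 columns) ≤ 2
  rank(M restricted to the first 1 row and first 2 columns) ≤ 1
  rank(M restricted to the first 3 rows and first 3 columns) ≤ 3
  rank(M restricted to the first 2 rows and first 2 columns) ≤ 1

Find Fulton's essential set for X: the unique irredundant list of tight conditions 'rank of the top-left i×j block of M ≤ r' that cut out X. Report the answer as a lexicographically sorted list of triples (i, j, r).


The tightest implied rank at each (i,j), from the 13 conditions:

  row 1: 0 1 1 1 1
  row 2: 0 1 2 2 2
  row 3: 0 1 2 2 3
  row 4: 0 1 2 3 4
  row 5: 1 2 3 4 5

second differences of R give the permutation w = (2, 3, 5, 4, 1).

|D(w)|=5, |Ess(w)|=2:

[(3, 4, 2), (4, 1, 0)]


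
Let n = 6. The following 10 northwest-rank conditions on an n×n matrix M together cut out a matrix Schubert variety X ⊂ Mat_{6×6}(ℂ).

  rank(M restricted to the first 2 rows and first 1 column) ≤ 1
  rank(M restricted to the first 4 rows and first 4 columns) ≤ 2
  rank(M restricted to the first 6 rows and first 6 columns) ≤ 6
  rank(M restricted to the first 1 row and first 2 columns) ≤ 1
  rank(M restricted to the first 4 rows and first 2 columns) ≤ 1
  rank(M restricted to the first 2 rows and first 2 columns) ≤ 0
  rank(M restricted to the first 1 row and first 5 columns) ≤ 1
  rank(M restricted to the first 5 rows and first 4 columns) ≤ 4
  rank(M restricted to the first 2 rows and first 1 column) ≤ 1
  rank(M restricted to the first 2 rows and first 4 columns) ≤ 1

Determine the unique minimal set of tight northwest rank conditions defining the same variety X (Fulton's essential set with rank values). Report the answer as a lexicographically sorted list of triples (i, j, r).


Reconstructing r_w from the 10 given conditions:

  0  0  1  1  1  1
  0  0  1  1  2  2
  1  1  2  2  3  3
  1  1  2  2  3  4
  1  2  3  3  4  5
  1  2  3  4  5  6

reading off 1-entries of Δ²R: w = (3, 5, 1, 6, 2, 4).

ℓ(w)=7; the 4 essential cells (i,j,r):

[(2, 2, 0), (2, 4, 1), (4, 2, 1), (4, 4, 2)]


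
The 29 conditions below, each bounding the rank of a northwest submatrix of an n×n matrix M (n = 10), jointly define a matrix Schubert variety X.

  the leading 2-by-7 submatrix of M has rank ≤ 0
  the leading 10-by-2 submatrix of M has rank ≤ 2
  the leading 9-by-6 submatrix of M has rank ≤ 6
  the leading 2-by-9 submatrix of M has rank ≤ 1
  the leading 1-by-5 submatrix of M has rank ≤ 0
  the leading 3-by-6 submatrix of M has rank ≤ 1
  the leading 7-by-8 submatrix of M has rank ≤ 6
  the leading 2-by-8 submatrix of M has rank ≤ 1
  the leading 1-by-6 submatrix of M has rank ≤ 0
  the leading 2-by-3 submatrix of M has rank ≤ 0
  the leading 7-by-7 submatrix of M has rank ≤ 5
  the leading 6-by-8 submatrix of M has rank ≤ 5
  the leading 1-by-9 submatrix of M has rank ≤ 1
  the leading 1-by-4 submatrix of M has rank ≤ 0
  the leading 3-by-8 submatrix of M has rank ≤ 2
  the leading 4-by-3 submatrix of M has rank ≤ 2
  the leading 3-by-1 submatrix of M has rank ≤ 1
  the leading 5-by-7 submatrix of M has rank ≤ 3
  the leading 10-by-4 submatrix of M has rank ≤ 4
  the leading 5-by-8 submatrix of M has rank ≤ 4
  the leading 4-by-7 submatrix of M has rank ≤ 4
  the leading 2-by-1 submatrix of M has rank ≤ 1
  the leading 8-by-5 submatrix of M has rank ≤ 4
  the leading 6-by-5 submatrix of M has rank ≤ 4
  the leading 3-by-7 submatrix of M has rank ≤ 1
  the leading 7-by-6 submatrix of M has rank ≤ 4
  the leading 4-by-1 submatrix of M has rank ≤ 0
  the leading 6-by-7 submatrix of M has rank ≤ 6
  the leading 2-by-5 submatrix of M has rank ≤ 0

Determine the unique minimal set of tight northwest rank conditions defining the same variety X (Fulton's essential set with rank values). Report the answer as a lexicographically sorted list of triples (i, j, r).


Rank table r_w(10×10) implied by the 29 constraints:

  i=1: 0 | 0 | 0 | 0 | 0 | 0 | 0 | 1 | 1 | 1
  i=2: 0 | 0 | 0 | 0 | 0 | 0 | 0 | 1 | 1 | 2
  i=3: 0 | 1 | 1 | 1 | 1 | 1 | 1 | 2 | 2 | 3
  i=4: 0 | 1 | 2 | 2 | 2 | 2 | 2 | 3 | 3 | 4
  i=5: 1 | 2 | 3 | 3 | 3 | 3 | 3 | 4 | 4 | 5
  i=6: 1 | 2 | 3 | 4 | 4 | 4 | 4 | 5 | 5 | 6
  i=7: 1 | 2 | 3 | 4 | 4 | 4 | 5 | 6 | 6 | 7
  i=8: 1 | 2 | 3 | 4 | 4 | 5 | 6 | 7 | 7 | 8
  i=9: 1 | 2 | 3 | 4 | 5 | 6 | 7 | 8 | 8 | 9
  i=10: 1 | 2 | 3 | 4 | 5 | 6 | 7 | 8 | 9 | 10

reading off 1-entries of Δ²R: w = (8, 10, 2, 3, 1, 4, 7, 6, 5, 9).

D(w) has 20 cells with 5 SE-corners; essential set:

[(2, 7, 0), (2, 9, 1), (4, 1, 0), (7, 6, 4), (8, 5, 4)]
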